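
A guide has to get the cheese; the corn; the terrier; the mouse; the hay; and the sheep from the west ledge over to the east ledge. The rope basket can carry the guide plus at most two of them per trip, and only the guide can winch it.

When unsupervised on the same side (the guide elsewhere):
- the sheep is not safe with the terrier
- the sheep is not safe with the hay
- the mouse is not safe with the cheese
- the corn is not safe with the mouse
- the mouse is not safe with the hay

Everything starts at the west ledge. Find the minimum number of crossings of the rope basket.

Counting alone: the guide can take at most 2 across per trip to the east ledge, so moving all 6 needs at least 3 loaded trips out, with a return between consecutive ones — at least 5 crossings.
The safety rule pushes this higher. Following every safe sequence of crossings, the most of the 6 that can be at the east ledge as the rope basket arrives there on crossing 5 is 5 — never all 6.
So no plan with fewer than 7 crossings exists, and this one achieves 7:
1. Guide goes to the east ledge with the mouse and the sheep.  [the west ledge: the cheese, the corn, the hay, the terrier | the east ledge: the mouse, the sheep]
2. Guide goes back to the west ledge alone.  [the west ledge: the cheese, the corn, the hay, the terrier | the east ledge: the mouse, the sheep]
3. Guide goes to the east ledge with the cheese and the corn.  [the west ledge: the hay, the terrier | the east ledge: the cheese, the corn, the mouse, the sheep]
4. Guide goes back to the west ledge with the mouse.  [the west ledge: the hay, the mouse, the terrier | the east ledge: the cheese, the corn, the sheep]
5. Guide goes to the east ledge with the hay and the terrier.  [the west ledge: the mouse | the east ledge: the cheese, the corn, the hay, the sheep, the terrier]
6. Guide goes back to the west ledge with the sheep.  [the west ledge: the mouse, the sheep | the east ledge: the cheese, the corn, the hay, the terrier]
7. Guide goes to the east ledge with the mouse and the sheep.  [the west ledge: — | the east ledge: the cheese, the corn, the hay, the mouse, the sheep, the terrier]

7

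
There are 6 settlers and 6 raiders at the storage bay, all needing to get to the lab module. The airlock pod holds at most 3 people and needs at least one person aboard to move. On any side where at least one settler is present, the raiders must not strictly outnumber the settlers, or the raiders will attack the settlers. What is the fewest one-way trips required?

impossible

Following every safe sequence of crossings from the start, the most of the 12 that can be at the lab module as the airlock pod arrives there on crossings 1, 3, 5 is 3, 5, 6 respectively; the best ever achieved is 6 of 12.
From crossing 7 on, no configuration arises that was not already reachable earlier: only 17 distinct safe configurations (who is on which side, and where the airlock pod is) can ever be reached, none of them has everyone across, and every continuation just revisits them. They are: 0 settlers + 0 raiders across (airlock pod back at the start); 0 settlers + 1 raider across (airlock pod there); 0 settlers + 1 raider across (airlock pod back at the start); 0 settlers + 2 raiders across (airlock pod there); 0 settlers + 2 raiders across (airlock pod back at the start); 0 settlers + 3 raiders across (airlock pod there); 0 settlers + 3 raiders across (airlock pod back at the start); 0 settlers + 4 raiders across (airlock pod there); 0 settlers + 4 raiders across (airlock pod back at the start); 0 settlers + 5 raiders across (airlock pod there); 0 settlers + 5 raiders across (airlock pod back at the start); 0 settlers + 6 raiders across (airlock pod there); 1 settler + 1 raider across (airlock pod there); 1 settler + 1 raider across (airlock pod back at the start); 2 settlers + 2 raiders across (airlock pod there); 2 settlers + 2 raiders across (airlock pod back at the start); 3 settlers + 3 raiders across (airlock pod there). So no valid plan exists.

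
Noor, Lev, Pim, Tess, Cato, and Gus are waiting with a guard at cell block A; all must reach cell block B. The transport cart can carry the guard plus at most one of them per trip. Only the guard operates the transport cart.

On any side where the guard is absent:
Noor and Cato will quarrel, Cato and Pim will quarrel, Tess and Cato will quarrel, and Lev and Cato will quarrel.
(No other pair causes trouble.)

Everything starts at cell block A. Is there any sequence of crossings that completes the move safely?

Following every safe sequence of crossings from the start, the most of the 6 that can be at cell block B as the transport cart arrives there on crossings 1, 3, 5 is 1, 2, 3 respectively; the best ever achieved is 3 of 6.
From crossing 7 on, no configuration arises that was not already reachable earlier: only 22 distinct safe configurations (who is on which side, and where the transport cart is) can ever be reached, none of them has everyone across, and every continuation just revisits them. So no valid plan exists.

No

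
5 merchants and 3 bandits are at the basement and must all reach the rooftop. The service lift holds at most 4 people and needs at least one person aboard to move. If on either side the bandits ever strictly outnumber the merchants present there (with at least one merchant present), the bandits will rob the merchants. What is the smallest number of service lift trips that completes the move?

Counting alone: each trip to the rooftop takes at most 4 across and each return brings at least 1 back, so after t trips out (and t−1 returns) at most 4t − (t−1) of the 8 are across; that first reaches 8 at t = 3, so at least 5 crossings are needed.
The plan below uses exactly 5 crossings, so it is optimal:
1. 2 bandits → the rooftop.  (the basement: 5M 1B; the rooftop: 0M 2B)
2. 1 bandit ← the basement.  (the basement: 5M 2B; the rooftop: 0M 1B)
3. 3 merchants and 1 bandit → the rooftop.  (the basement: 2M 1B; the rooftop: 3M 2B)
4. 1 bandit ← the basement.  (the basement: 2M 2B; the rooftop: 3M 1B)
5. 2 merchants and 2 bandits → the rooftop.  (the basement: 0M 0B; the rooftop: 5M 3B)

5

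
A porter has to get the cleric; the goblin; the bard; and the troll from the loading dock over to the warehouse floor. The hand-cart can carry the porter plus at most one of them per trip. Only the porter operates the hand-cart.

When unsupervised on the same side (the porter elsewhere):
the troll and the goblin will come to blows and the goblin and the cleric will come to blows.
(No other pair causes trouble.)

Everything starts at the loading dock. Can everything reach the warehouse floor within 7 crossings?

No

Counting alone: the porter can take at most 1 across per trip to the warehouse floor, so moving all 4 needs at least 4 loaded trips out, with a return between consecutive ones — at least 7 crossings.
The safety rule pushes this higher. Following every safe sequence of crossings, the most of the 4 that can be at the warehouse floor as the hand-cart arrives there on crossing 7 is 3 — never all 4.
So the move cannot be finished within 7 crossings. (The shortest complete plan takes 9:)
1. Porter goes to the warehouse floor with the goblin.
2. Porter goes back to the loading dock alone.
3. Porter goes to the warehouse floor with the cleric.
4. Porter goes back to the loading dock with the goblin.
5. Porter goes to the warehouse floor with the troll.
6. Porter goes back to the loading dock alone.
7. Porter goes to the warehouse floor with the bard.
8. Porter goes back to the loading dock alone.
9. Porter goes to the warehouse floor with the goblin.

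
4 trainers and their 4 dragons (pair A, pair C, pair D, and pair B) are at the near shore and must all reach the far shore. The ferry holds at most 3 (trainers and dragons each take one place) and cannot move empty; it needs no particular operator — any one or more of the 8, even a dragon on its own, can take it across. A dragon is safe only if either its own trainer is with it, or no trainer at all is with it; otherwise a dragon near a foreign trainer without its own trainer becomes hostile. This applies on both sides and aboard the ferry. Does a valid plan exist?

1. dragon A and trainer A cross → the far shore.
2. trainer A crosses ← the near shore.
3. dragon C, trainer A, and trainer C cross → the far shore.
4. dragon A and trainer A cross ← the near shore.
5. trainer A, trainer B, and trainer D cross → the far shore.
6. dragon C crosses ← the near shore.
7. dragon A and dragon C cross → the far shore.
8. dragon A crosses ← the near shore.
9. dragon A, dragon B, and dragon D cross → the far shore.

Yes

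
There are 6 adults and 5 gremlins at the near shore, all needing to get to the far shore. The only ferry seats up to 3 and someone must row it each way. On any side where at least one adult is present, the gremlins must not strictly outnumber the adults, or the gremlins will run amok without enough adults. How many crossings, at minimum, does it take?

9

Counting alone: each trip to the far shore takes at most 3 across and each return brings at least 1 back, so after t trips out (and t−1 returns) at most 3t − (t−1) of the 11 are across; that first reaches 11 at t = 5, so at least 9 crossings are needed.
The plan below uses exactly 9 crossings, so it is optimal:
1. 3 gremlins → the far shore.  (the near shore: 6A 2G; the far shore: 0A 3G)
2. 1 gremlin ← the near shore.  (the near shore: 6A 3G; the far shore: 0A 2G)
3. 3 adults → the far shore.  (the near shore: 3A 3G; the far shore: 3A 2G)
4. 1 adult ← the near shore.  (the near shore: 4A 3G; the far shore: 2A 2G)
5. 2 adults and 1 gremlin → the far shore.  (the near shore: 2A 2G; the far shore: 4A 3G)
6. 1 adult ← the near shore.  (the near shore: 3A 2G; the far shore: 3A 3G)
7. 2 adults and 1 gremlin → the far shore.  (the near shore: 1A 1G; the far shore: 5A 4G)
8. 1 adult ← the near shore.  (the near shore: 2A 1G; the far shore: 4A 4G)
9. 2 adults and 1 gremlin → the far shore.  (the near shore: 0A 0G; the far shore: 6A 5G)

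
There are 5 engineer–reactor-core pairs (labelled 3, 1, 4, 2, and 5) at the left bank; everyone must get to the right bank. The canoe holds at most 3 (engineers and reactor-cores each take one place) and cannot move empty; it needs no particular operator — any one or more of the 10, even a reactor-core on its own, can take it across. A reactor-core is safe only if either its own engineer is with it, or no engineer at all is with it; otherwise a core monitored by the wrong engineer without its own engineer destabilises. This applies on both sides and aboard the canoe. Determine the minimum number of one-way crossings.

Counting alone: each trip to the right bank takes at most 3 across and each return brings at least 1 back, so after t trips out (and t−1 returns) at most 3t − (t−1) of the 10 are across; that first reaches 10 at t = 5, so at least 9 crossings are needed.
The safety rule pushes this higher. Following every safe sequence of crossings, the most of the 10 that can be at the right bank as the canoe arrives there on crossing 9 is 9 — never all 10.
So no plan with fewer than 11 crossings exists, and this one achieves 11:
1. engineer 3 and reactor-core 3 cross → the right bank.
2. engineer 3 crosses ← the left bank.
3. reactor-core 1, reactor-core 2, and reactor-core 4 cross → the right bank.
4. reactor-core 3 crosses ← the left bank.
5. engineer 1, engineer 2, and engineer 4 cross → the right bank.
6. engineer 1 and reactor-core 1 cross ← the left bank.
7. engineer 1, engineer 3, and engineer 5 cross → the right bank.
8. reactor-core 4 crosses ← the left bank.
9. reactor-core 1 and reactor-core 3 cross → the right bank.
10. reactor-core 3 crosses ← the left bank.
11. reactor-core 3, reactor-core 4, and reactor-core 5 cross → the right bank.

11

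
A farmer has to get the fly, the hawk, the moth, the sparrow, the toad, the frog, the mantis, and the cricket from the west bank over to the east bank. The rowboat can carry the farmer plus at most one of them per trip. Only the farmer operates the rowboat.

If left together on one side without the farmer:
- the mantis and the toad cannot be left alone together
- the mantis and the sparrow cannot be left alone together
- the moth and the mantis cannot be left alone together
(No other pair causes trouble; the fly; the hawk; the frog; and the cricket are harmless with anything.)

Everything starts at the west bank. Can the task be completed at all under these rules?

No

Following every safe sequence of crossings from the start, the most of the 8 that can be at the east bank as the rowboat arrives there on crossings 1, 3, 5, 7, 9, 11 is 1, 2, 3, 4, 5, 6 respectively; the best ever achieved is 6 of 8.
From crossing 13 on, no configuration arises that was not already reachable earlier: only 144 distinct safe configurations (who is on which side, and where the rowboat is) can ever be reached, none of them has everyone across, and every continuation just revisits them. So no valid plan exists.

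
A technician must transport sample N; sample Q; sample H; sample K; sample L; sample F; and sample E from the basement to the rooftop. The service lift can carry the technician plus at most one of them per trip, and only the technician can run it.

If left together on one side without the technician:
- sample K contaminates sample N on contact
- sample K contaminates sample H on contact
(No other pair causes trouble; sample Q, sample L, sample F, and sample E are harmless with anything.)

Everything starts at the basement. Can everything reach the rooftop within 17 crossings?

Yes

Yes — this plan uses 15 crossings (≤ 17):
1. Technician goes to the rooftop with sample K.
2. Technician goes back to the basement alone.
3. Technician goes to the rooftop with sample N.
4. Technician goes back to the basement with sample K.
5. Technician goes to the rooftop with sample H.
6. Technician goes back to the basement alone.
7. Technician goes to the rooftop with sample Q.
8. Technician goes back to the basement alone.
9. Technician goes to the rooftop with sample L.
10. Technician goes back to the basement alone.
11. Technician goes to the rooftop with sample F.
12. Technician goes back to the basement alone.
13. Technician goes to the rooftop with sample E.
14. Technician goes back to the basement alone.
15. Technician goes to the rooftop with sample K.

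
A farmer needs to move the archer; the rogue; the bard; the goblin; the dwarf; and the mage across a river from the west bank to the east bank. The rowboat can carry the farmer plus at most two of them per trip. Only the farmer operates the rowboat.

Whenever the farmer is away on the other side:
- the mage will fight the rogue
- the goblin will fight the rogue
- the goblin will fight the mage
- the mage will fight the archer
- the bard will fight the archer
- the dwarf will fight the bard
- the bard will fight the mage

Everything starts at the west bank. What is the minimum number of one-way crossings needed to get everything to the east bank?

impossible

Whatever the first load, the items left behind include a forbidden pair without the farmer. No opening move is safe, so no plan exists.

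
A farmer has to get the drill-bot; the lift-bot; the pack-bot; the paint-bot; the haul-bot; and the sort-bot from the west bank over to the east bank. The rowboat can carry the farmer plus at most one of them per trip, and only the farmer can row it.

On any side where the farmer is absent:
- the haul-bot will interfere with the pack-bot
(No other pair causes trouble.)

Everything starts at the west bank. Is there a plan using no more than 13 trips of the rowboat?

Yes

Yes — this plan uses 11 crossings (≤ 13):
1. Farmer goes to the east bank with the pack-bot.  [the west bank: the drill-bot, the haul-bot, the lift-bot, the paint-bot, the sort-bot | the east bank: the pack-bot]
2. Farmer goes back to the west bank alone.  [the west bank: the drill-bot, the haul-bot, the lift-bot, the paint-bot, the sort-bot | the east bank: the pack-bot]
3. Farmer goes to the east bank with the drill-bot.  [the west bank: the haul-bot, the lift-bot, the paint-bot, the sort-bot | the east bank: the drill-bot, the pack-bot]
4. Farmer goes back to the west bank alone.  [the west bank: the haul-bot, the lift-bot, the paint-bot, the sort-bot | the east bank: the drill-bot, the pack-bot]
5. Farmer goes to the east bank with the lift-bot.  [the west bank: the haul-bot, the paint-bot, the sort-bot | the east bank: the drill-bot, the lift-bot, the pack-bot]
6. Farmer goes back to the west bank alone.  [the west bank: the haul-bot, the paint-bot, the sort-bot | the east bank: the drill-bot, the lift-bot, the pack-bot]
7. Farmer goes to the east bank with the paint-bot.  [the west bank: the haul-bot, the sort-bot | the east bank: the drill-bot, the lift-bot, the pack-bot, the paint-bot]
8. Farmer goes back to the west bank alone.  [the west bank: the haul-bot, the sort-bot | the east bank: the drill-bot, the lift-bot, the pack-bot, the paint-bot]
9. Farmer goes to the east bank with the sort-bot.  [the west bank: the haul-bot | the east bank: the drill-bot, the lift-bot, the pack-bot, the paint-bot, the sort-bot]
10. Farmer goes back to the west bank alone.  [the west bank: the haul-bot | the east bank: the drill-bot, the lift-bot, the pack-bot, the paint-bot, the sort-bot]
11. Farmer goes to the east bank with the haul-bot.  [the west bank: — | the east bank: the drill-bot, the haul-bot, the lift-bot, the pack-bot, the paint-bot, the sort-bot]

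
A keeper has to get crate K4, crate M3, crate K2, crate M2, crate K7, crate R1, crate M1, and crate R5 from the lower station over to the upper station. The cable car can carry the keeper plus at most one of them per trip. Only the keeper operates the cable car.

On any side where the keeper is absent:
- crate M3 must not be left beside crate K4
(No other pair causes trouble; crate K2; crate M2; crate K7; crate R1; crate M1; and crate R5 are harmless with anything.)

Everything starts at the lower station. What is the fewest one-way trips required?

15

Counting alone: the keeper can take at most 1 across per trip to the upper station, so moving all 8 needs at least 8 loaded trips out, with a return between consecutive ones — at least 15 crossings.
The plan below uses exactly 15 crossings, so it is optimal:
1. Keeper goes to the upper station with crate K4.
2. Keeper goes back to the lower station alone.
3. Keeper goes to the upper station with crate K2.
4. Keeper goes back to the lower station alone.
5. Keeper goes to the upper station with crate M2.
6. Keeper goes back to the lower station alone.
7. Keeper goes to the upper station with crate K7.
8. Keeper goes back to the lower station alone.
9. Keeper goes to the upper station with crate R1.
10. Keeper goes back to the lower station alone.
11. Keeper goes to the upper station with crate M1.
12. Keeper goes back to the lower station alone.
13. Keeper goes to the upper station with crate R5.
14. Keeper goes back to the lower station alone.
15. Keeper goes to the upper station with crate M3.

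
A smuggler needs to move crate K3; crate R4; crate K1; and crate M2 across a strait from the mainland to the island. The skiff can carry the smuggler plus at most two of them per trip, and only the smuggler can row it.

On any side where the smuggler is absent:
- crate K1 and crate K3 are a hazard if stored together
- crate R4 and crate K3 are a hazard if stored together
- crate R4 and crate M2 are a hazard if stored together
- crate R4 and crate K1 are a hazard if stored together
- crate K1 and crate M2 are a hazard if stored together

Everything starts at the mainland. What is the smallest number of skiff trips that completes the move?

5

Counting alone: the smuggler can take at most 2 across per trip to the island, so moving all 4 needs at least 2 loaded trips out, with a return between consecutive ones — at least 3 crossings.
The safety rule pushes this higher. Following every safe sequence of crossings, the most of the 4 that can be at the island as the skiff arrives there on crossing 3 is 3 — never all 4.
So no plan with fewer than 5 crossings exists, and this one achieves 5:
1. Smuggler goes to the island with crate K1 and crate R4.  [the mainland: crate K3, crate M2 | the island: crate K1, crate R4]
2. Smuggler goes back to the mainland with crate R4.  [the mainland: crate K3, crate M2, crate R4 | the island: crate K1]
3. Smuggler goes to the island with crate K3 and crate M2.  [the mainland: crate R4 | the island: crate K1, crate K3, crate M2]
4. Smuggler goes back to the mainland with crate K1.  [the mainland: crate K1, crate R4 | the island: crate K3, crate M2]
5. Smuggler goes to the island with crate K1 and crate R4.  [the mainland: — | the island: crate K1, crate K3, crate M2, crate R4]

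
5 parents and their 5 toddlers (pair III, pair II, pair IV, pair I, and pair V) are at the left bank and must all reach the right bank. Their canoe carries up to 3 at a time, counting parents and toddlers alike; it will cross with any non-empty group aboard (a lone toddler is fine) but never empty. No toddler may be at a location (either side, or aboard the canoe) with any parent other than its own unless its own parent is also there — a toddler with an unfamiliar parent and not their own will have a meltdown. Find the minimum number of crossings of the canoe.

11

Counting alone: each trip to the right bank takes at most 3 across and each return brings at least 1 back, so after t trips out (and t−1 returns) at most 3t − (t−1) of the 10 are across; that first reaches 10 at t = 5, so at least 9 crossings are needed.
The safety rule pushes this higher. Following every safe sequence of crossings, the most of the 10 that can be at the right bank as the canoe arrives there on crossing 9 is 9 — never all 10.
So no plan with fewer than 11 crossings exists, and this one achieves 11:
1. parent III and toddler III cross → the right bank.
2. parent III crosses ← the left bank.
3. toddler I, toddler II, and toddler IV cross → the right bank.
4. toddler III crosses ← the left bank.
5. parent I, parent II, and parent IV cross → the right bank.
6. parent II and toddler II cross ← the left bank.
7. parent II, parent III, and parent V cross → the right bank.
8. toddler IV crosses ← the left bank.
9. toddler II and toddler III cross → the right bank.
10. toddler III crosses ← the left bank.
11. toddler III, toddler IV, and toddler V cross → the right bank.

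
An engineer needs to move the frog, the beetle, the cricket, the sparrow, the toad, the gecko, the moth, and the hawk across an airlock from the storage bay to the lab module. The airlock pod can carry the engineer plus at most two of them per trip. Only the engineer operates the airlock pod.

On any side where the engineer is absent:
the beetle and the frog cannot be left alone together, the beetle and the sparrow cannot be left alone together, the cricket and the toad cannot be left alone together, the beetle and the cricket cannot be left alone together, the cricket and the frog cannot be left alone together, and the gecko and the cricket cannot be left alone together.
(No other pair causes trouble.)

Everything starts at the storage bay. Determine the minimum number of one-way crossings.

Counting alone: the engineer can take at most 2 across per trip to the lab module, so moving all 8 needs at least 4 loaded trips out, with a return between consecutive ones — at least 7 crossings.
The safety rule pushes this higher. Following every safe sequence of crossings, the most of the 8 that can be at the lab module as the airlock pod arrives there on crossings 7, 9, 11 is 5, 6, 7 respectively — never all 8.
So no plan with fewer than 13 crossings exists, and this one achieves 13:
1. Engineer goes to the lab module with the beetle and the cricket.  [the storage bay: the frog, the gecko, the hawk, the moth, the sparrow, the toad | the lab module: the beetle, the cricket]
2. Engineer goes back to the storage bay with the beetle.  [the storage bay: the beetle, the frog, the gecko, the hawk, the moth, the sparrow, the toad | the lab module: the cricket]
3. Engineer goes to the lab module with the frog and the sparrow.  [the storage bay: the beetle, the gecko, the hawk, the moth, the toad | the lab module: the cricket, the frog, the sparrow]
4. Engineer goes back to the storage bay with the frog.  [the storage bay: the beetle, the frog, the gecko, the hawk, the moth, the toad | the lab module: the cricket, the sparrow]
5. Engineer goes to the lab module with the frog and the toad.  [the storage bay: the beetle, the gecko, the hawk, the moth | the lab module: the cricket, the frog, the sparrow, the toad]
6. Engineer goes back to the storage bay with the cricket.  [the storage bay: the beetle, the cricket, the gecko, the hawk, the moth | the lab module: the frog, the sparrow, the toad]
7. Engineer goes to the lab module with the beetle and the gecko.  [the storage bay: the cricket, the hawk, the moth | the lab module: the beetle, the frog, the gecko, the sparrow, the toad]
8. Engineer goes back to the storage bay with the beetle.  [the storage bay: the beetle, the cricket, the hawk, the moth | the lab module: the frog, the gecko, the sparrow, the toad]
9. Engineer goes to the lab module with the beetle and the moth.  [the storage bay: the cricket, the hawk | the lab module: the beetle, the frog, the gecko, the moth, the sparrow, the toad]
10. Engineer goes back to the storage bay with the beetle.  [the storage bay: the beetle, the cricket, the hawk | the lab module: the frog, the gecko, the moth, the sparrow, the toad]
11. Engineer goes to the lab module with the beetle and the hawk.  [the storage bay: the cricket | the lab module: the beetle, the frog, the gecko, the hawk, the moth, the sparrow, the toad]
12. Engineer goes back to the storage bay with the beetle.  [the storage bay: the beetle, the cricket | the lab module: the frog, the gecko, the hawk, the moth, the sparrow, the toad]
13. Engineer goes to the lab module with the beetle and the cricket.  [the storage bay: — | the lab module: the beetle, the cricket, the frog, the gecko, the hawk, the moth, the sparrow, the toad]

13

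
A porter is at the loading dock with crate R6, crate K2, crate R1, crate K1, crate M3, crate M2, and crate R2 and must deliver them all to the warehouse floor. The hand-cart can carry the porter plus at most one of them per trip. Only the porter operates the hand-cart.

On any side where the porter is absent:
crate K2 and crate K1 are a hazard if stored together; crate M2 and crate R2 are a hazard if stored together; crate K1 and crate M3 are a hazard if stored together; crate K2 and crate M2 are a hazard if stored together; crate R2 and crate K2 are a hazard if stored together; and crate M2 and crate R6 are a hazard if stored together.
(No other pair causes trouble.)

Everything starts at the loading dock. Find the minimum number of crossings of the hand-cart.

impossible

Whatever the first load, the items left behind include a forbidden pair without the porter. No opening move is safe, so no plan exists.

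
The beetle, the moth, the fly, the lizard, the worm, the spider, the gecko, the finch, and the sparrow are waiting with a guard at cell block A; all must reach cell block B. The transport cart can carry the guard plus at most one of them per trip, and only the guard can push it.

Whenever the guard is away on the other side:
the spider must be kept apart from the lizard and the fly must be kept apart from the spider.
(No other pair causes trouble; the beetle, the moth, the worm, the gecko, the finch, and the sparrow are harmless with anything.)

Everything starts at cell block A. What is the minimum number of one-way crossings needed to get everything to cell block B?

19

Counting alone: the guard can take at most 1 across per trip to cell block B, so moving all 9 needs at least 9 loaded trips out, with a return between consecutive ones — at least 17 crossings.
The safety rule pushes this higher. Following every safe sequence of crossings, the most of the 9 that can be at cell block B as the transport cart arrives there on crossing 17 is 8 — never all 9.
So no plan with fewer than 19 crossings exists, and this one achieves 19:
1. Guard goes to cell block B with the spider.  [cell block A: the beetle, the finch, the fly, the gecko, the lizard, the moth, the sparrow, the worm | cell block B: the spider]
2. Guard goes back to cell block A alone.  [cell block A: the beetle, the finch, the fly, the gecko, the lizard, the moth, the sparrow, the worm | cell block B: the spider]
3. Guard goes to cell block B with the beetle.  [cell block A: the finch, the fly, the gecko, the lizard, the moth, the sparrow, the worm | cell block B: the beetle, the spider]
4. Guard goes back to cell block A alone.  [cell block A: the finch, the fly, the gecko, the lizard, the moth, the sparrow, the worm | cell block B: the beetle, the spider]
5. Guard goes to cell block B with the moth.  [cell block A: the finch, the fly, the gecko, the lizard, the sparrow, the worm | cell block B: the beetle, the moth, the spider]
6. Guard goes back to cell block A alone.  [cell block A: the finch, the fly, the gecko, the lizard, the sparrow, the worm | cell block B: the beetle, the moth, the spider]
7. Guard goes to cell block B with the fly.  [cell block A: the finch, the gecko, the lizard, the sparrow, the worm | cell block B: the beetle, the fly, the moth, the spider]
8. Guard goes back to cell block A with the spider.  [cell block A: the finch, the gecko, the lizard, the sparrow, the spider, the worm | cell block B: the beetle, the fly, the moth]
9. Guard goes to cell block B with the lizard.  [cell block A: the finch, the gecko, the sparrow, the spider, the worm | cell block B: the beetle, the fly, the lizard, the moth]
10. Guard goes back to cell block A alone.  [cell block A: the finch, the gecko, the sparrow, the spider, the worm | cell block B: the beetle, the fly, the lizard, the moth]
11. Guard goes to cell block B with the worm.  [cell block A: the finch, the gecko, the sparrow, the spider | cell block B: the beetle, the fly, the lizard, the moth, the worm]
12. Guard goes back to cell block A alone.  [cell block A: the finch, the gecko, the sparrow, the spider | cell block B: the beetle, the fly, the lizard, the moth, the worm]
13. Guard goes to cell block B with the gecko.  [cell block A: the finch, the sparrow, the spider | cell block B: the beetle, the fly, the gecko, the lizard, the moth, the worm]
14. Guard goes back to cell block A alone.  [cell block A: the finch, the sparrow, the spider | cell block B: the beetle, the fly, the gecko, the lizard, the moth, the worm]
15. Guard goes to cell block B with the finch.  [cell block A: the sparrow, the spider | cell block B: the beetle, the finch, the fly, the gecko, the lizard, the moth, the worm]
16. Guard goes back to cell block A alone.  [cell block A: the sparrow, the spider | cell block B: the beetle, the finch, the fly, the gecko, the lizard, the moth, the worm]
17. Guard goes to cell block B with the sparrow.  [cell block A: the spider | cell block B: the beetle, the finch, the fly, the gecko, the lizard, the moth, the sparrow, the worm]
18. Guard goes back to cell block A alone.  [cell block A: the spider | cell block B: the beetle, the finch, the fly, the gecko, the lizard, the moth, the sparrow, the worm]
19. Guard goes to cell block B with the spider.  [cell block A: — | cell block B: the beetle, the finch, the fly, the gecko, the lizard, the moth, the sparrow, the spider, the worm]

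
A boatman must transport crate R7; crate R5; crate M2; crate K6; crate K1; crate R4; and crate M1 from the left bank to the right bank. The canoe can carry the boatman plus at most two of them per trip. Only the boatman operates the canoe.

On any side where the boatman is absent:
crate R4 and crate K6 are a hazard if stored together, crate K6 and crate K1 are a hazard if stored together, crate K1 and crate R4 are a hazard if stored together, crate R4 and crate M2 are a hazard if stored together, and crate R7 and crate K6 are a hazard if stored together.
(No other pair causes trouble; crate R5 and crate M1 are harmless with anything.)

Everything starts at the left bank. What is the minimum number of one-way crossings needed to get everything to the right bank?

11

Counting alone: the boatman can take at most 2 across per trip to the right bank, so moving all 7 needs at least 4 loaded trips out, with a return between consecutive ones — at least 7 crossings.
The safety rule pushes this higher. Following every safe sequence of crossings, the most of the 7 that can be at the right bank as the canoe arrives there on crossings 7, 9 is 5, 6 respectively — never all 7.
So no plan with fewer than 11 crossings exists, and this one achieves 11:
1. Boatman goes to the right bank with crate K6 and crate R4.  [the left bank: crate K1, crate M1, crate M2, crate R5, crate R7 | the right bank: crate K6, crate R4]
2. Boatman goes back to the left bank with crate K6.  [the left bank: crate K1, crate K6, crate M1, crate M2, crate R5, crate R7 | the right bank: crate R4]
3. Boatman goes to the right bank with crate K6 and crate R7.  [the left bank: crate K1, crate M1, crate M2, crate R5 | the right bank: crate K6, crate R4, crate R7]
4. Boatman goes back to the left bank with crate K6.  [the left bank: crate K1, crate K6, crate M1, crate M2, crate R5 | the right bank: crate R4, crate R7]
5. Boatman goes to the right bank with crate K6 and crate R5.  [the left bank: crate K1, crate M1, crate M2 | the right bank: crate K6, crate R4, crate R5, crate R7]
6. Boatman goes back to the left bank with crate K6.  [the left bank: crate K1, crate K6, crate M1, crate M2 | the right bank: crate R4, crate R5, crate R7]
7. Boatman goes to the right bank with crate K1 and crate M2.  [the left bank: crate K6, crate M1 | the right bank: crate K1, crate M2, crate R4, crate R5, crate R7]
8. Boatman goes back to the left bank with crate R4.  [the left bank: crate K6, crate M1, crate R4 | the right bank: crate K1, crate M2, crate R5, crate R7]
9. Boatman goes to the right bank with crate K6 and crate M1.  [the left bank: crate R4 | the right bank: crate K1, crate K6, crate M1, crate M2, crate R5, crate R7]
10. Boatman goes back to the left bank with crate K6.  [the left bank: crate K6, crate R4 | the right bank: crate K1, crate M1, crate M2, crate R5, crate R7]
11. Boatman goes to the right bank with crate K6 and crate R4.  [the left bank: — | the right bank: crate K1, crate K6, crate M1, crate M2, crate R4, crate R5, crate R7]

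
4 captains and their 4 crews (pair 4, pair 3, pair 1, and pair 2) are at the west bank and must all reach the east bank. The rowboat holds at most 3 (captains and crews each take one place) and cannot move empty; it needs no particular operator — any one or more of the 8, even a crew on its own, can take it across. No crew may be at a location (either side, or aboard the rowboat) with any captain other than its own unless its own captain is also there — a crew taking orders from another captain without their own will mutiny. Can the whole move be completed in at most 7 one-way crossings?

Counting alone: each trip to the east bank takes at most 3 across and each return brings at least 1 back, so after t trips out (and t−1 returns) at most 3t − (t−1) of the 8 are across; that first reaches 8 at t = 4, so at least 7 crossings are needed.
The safety rule pushes this higher. Following every safe sequence of crossings, the most of the 8 that can be at the east bank as the rowboat arrives there on crossing 7 is 7 — never all 8.
So the move cannot be finished within 7 crossings. (The shortest complete plan takes 9:)
1. captain 4 and crew 4 cross → the east bank.
2. captain 4 crosses ← the west bank.
3. captain 3, captain 4, and crew 3 cross → the east bank.
4. captain 4 and crew 4 cross ← the west bank.
5. captain 1, captain 2, and captain 4 cross → the east bank.
6. crew 3 crosses ← the west bank.
7. crew 3 and crew 4 cross → the east bank.
8. crew 4 crosses ← the west bank.
9. crew 1, crew 2, and crew 4 cross → the east bank.

No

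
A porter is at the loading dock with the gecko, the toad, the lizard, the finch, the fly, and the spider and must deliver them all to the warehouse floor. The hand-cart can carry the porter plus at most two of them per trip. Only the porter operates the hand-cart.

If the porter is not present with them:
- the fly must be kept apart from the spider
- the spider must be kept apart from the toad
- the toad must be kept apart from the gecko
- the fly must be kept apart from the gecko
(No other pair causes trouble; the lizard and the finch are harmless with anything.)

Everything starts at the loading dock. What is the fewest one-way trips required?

Counting alone: the porter can take at most 2 across per trip to the warehouse floor, so moving all 6 needs at least 3 loaded trips out, with a return between consecutive ones — at least 5 crossings.
The plan below uses exactly 5 crossings, so it is optimal:
1. Porter goes to the warehouse floor with the gecko and the spider.  [the loading dock: the finch, the fly, the lizard, the toad | the warehouse floor: the gecko, the spider]
2. Porter goes back to the loading dock alone.  [the loading dock: the finch, the fly, the lizard, the toad | the warehouse floor: the gecko, the spider]
3. Porter goes to the warehouse floor with the finch and the lizard.  [the loading dock: the fly, the toad | the warehouse floor: the finch, the gecko, the lizard, the spider]
4. Porter goes back to the loading dock alone.  [the loading dock: the fly, the toad | the warehouse floor: the finch, the gecko, the lizard, the spider]
5. Porter goes to the warehouse floor with the fly and the toad.  [the loading dock: — | the warehouse floor: the finch, the fly, the gecko, the lizard, the spider, the toad]

5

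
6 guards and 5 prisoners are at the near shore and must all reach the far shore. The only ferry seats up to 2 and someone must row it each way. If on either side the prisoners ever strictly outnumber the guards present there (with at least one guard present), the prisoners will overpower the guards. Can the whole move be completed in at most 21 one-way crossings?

Yes

Yes — this plan uses 19 crossings (≤ 21):
1. 2 prisoners → the far shore.  (the near shore: 6G 3P; the far shore: 0G 2P)
2. 1 prisoner ← the near shore.  (the near shore: 6G 4P; the far shore: 0G 1P)
3. 2 prisoners → the far shore.  (the near shore: 6G 2P; the far shore: 0G 3P)
4. 1 prisoner ← the near shore.  (the near shore: 6G 3P; the far shore: 0G 2P)
5. 2 guards → the far shore.  (the near shore: 4G 3P; the far shore: 2G 2P)
6. 1 prisoner ← the near shore.  (the near shore: 4G 4P; the far shore: 2G 1P)
7. 1 guard and 1 prisoner → the far shore.  (the near shore: 3G 3P; the far shore: 3G 2P)
8. 1 guard ← the near shore.  (the near shore: 4G 3P; the far shore: 2G 2P)
9. 1 guard and 1 prisoner → the far shore.  (the near shore: 3G 2P; the far shore: 3G 3P)
10. 1 prisoner ← the near shore.  (the near shore: 3G 3P; the far shore: 3G 2P)
11. 1 guard and 1 prisoner → the far shore.  (the near shore: 2G 2P; the far shore: 4G 3P)
12. 1 guard ← the near shore.  (the near shore: 3G 2P; the far shore: 3G 3P)
13. 1 guard and 1 prisoner → the far shore.  (the near shore: 2G 1P; the far shore: 4G 4P)
14. 1 prisoner ← the near shore.  (the near shore: 2G 2P; the far shore: 4G 3P)
15. 1 guard and 1 prisoner → the far shore.  (the near shore: 1G 1P; the far shore: 5G 4P)
16. 1 guard ← the near shore.  (the near shore: 2G 1P; the far shore: 4G 4P)
17. 1 guard and 1 prisoner → the far shore.  (the near shore: 1G 0P; the far shore: 5G 5P)
18. 1 prisoner ← the near shore.  (the near shore: 1G 1P; the far shore: 5G 4P)
19. 1 guard and 1 prisoner → the far shore.  (the near shore: 0G 0P; the far shore: 6G 5P)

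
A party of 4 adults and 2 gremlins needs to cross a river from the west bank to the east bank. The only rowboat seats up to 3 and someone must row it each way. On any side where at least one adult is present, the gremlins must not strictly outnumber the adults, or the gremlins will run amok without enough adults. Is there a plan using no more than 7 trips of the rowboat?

Yes

Yes — this plan uses 5 crossings (≤ 7):
1. 2 gremlins → the east bank.  (the west bank: 4A 0G; the east bank: 0A 2G)
2. 1 gremlin ← the west bank.  (the west bank: 4A 1G; the east bank: 0A 1G)
3. 2 adults and 1 gremlin → the east bank.  (the west bank: 2A 0G; the east bank: 2A 2G)
4. 1 gremlin ← the west bank.  (the west bank: 2A 1G; the east bank: 2A 1G)
5. 2 adults and 1 gremlin → the east bank.  (the west bank: 0A 0G; the east bank: 4A 2G)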